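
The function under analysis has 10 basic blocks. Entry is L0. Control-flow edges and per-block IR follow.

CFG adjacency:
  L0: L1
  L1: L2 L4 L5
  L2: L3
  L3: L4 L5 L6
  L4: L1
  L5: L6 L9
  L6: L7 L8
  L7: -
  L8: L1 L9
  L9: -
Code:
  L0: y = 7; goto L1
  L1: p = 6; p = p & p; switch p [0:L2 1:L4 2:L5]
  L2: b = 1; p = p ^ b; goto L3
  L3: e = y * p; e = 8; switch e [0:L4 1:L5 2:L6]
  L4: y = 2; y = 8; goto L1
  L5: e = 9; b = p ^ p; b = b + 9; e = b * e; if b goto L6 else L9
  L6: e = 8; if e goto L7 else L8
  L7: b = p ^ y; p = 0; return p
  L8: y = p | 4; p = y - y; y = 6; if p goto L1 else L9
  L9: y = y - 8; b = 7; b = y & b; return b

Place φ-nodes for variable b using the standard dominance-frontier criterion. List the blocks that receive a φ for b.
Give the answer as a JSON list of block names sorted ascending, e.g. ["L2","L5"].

idom tree: L1←L0 L2←L1 L3←L2 L4←L1 L5←L1 L6←L1 L7←L6 L8←L6 L9←L1
Dom∩ at merges:
  L1: preds {L0,L4,L8}: {L0} ∩ {L0,L1,L4} ∩ {L0,L1,L6,L8} = {L0}; idom=L0
  L4: preds {L1,L3}: {L0,L1} ∩ {L0,L1,L2,L3} = {L0,L1}; idom=L1
  L5: preds {L1,L3}: {L0,L1} ∩ {L0,L1,L2,L3} = {L0,L1}; idom=L1
  L6: preds {L3,L5}: {L0,L1,L2,L3} ∩ {L0,L1,L5} = {L0,L1}; idom=L1
  L9: preds {L5,L8}: {L0,L1,L5} ∩ {L0,L1,L6,L8} = {L0,L1}; idom=L1

DF walk-up:
  join L1 pred L0: · stop@L0
  join L1 pred L4: L4→L1 stop@L0
  join L1 pred L8: L8→L6→L1 stop@L0
  join L4 pred L1: · stop@L1
  join L4 pred L3: L3→L2 stop@L1
  join L5 pred L1: · stop@L1
  join L5 pred L3: L3→L2 stop@L1
  join L6 pred L3: L3→L2 stop@L1
  join L6 pred L5: L5 stop@L1
  join L9 pred L5: L5 stop@L1
  join L9 pred L8: L8→L6 stop@L1
  L0: DF=∅
  L1: DF={L1}
  L2: DF={L4,L5,L6}
  L3: DF={L4,L5,L6}
  L4: DF={L1}
  L5: DF={L6,L9}
  L6: DF={L1,L9}
  L7: DF=∅
  L8: DF={L1,L9}
  L9: DF=∅

φ for b: defs {L2,L5,L7,L9}
  DF⁺ = {L1,L4,L5,L6,L9}

Answer: ["L1", "L4", "L5", "L6", "L9"]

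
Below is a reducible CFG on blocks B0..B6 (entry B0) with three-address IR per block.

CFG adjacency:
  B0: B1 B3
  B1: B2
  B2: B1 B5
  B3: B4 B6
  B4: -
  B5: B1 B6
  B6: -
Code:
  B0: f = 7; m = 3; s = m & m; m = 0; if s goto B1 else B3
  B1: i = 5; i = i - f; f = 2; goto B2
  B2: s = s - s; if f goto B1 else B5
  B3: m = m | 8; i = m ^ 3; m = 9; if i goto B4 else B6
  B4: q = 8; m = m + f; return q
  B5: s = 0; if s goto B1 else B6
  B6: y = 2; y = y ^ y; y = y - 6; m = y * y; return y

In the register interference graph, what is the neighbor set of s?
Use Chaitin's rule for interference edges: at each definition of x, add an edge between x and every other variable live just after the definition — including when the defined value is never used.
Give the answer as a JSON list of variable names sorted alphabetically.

def/use:
  B0: def={f,m,s} ue=∅
  B1: def={f,i} ue={f}
  B2: def={s} ue={f,s}
  B3: def={i,m} ue={m}
  B4: def={m,q} ue={f,m}
  B5: def={s} ue=∅
  B6: def={m,y} ue=∅

Liveness:
  live B0: ∅→{f,m,s}
  live B1: {f,s}→{f,s}
  live B2: {f,s}→{f,s}
  live B3: {f,m}→{f,m}
  live B4: {f,m}→∅
  live B5: {f}→{f,s}
  live B6: ∅→∅

Interference:
  f — {i,m,q,s}
  i — {f,m,s}
  m — {f,i,q,s,y}
  q — {f,m}
  s — {f,i,m}
  y — {m}

N(s) = ["f", "i", "m"]

Answer: ["f", "i", "m"]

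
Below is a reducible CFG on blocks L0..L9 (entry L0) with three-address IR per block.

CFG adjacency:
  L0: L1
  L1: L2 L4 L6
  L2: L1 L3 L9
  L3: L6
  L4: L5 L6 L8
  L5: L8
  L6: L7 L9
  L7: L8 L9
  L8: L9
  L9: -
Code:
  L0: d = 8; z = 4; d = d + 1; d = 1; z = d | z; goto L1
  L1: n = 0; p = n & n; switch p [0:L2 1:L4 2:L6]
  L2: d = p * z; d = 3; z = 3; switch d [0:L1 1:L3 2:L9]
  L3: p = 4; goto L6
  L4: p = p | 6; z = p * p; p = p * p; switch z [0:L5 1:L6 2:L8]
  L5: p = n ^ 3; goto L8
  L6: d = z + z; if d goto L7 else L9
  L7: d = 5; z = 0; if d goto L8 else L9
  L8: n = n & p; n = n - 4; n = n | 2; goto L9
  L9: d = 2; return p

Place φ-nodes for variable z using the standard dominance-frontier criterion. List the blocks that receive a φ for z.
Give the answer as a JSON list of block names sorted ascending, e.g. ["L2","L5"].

idom tree: L1←L0 L2←L1 L3←L2 L4←L1 L5←L4 L6←L1 L7←L6 L8←L1 L9←L1
Dom∩ at merges:
  L1: preds {L0,L2}: {L0} ∩ {L0,L1,L2} = {L0}; idom=L0
  L6: preds {L1,L3,L4}: {L0,L1} ∩ {L0,L1,L2,L3} ∩ {L0,L1,L4} = {L0,L1}; idom=L1
  L8: preds {L4,L5,L7}: {L0,L1,L4} ∩ {L0,L1,L4,L5} ∩ {L0,L1,L6,L7} = {L0,L1}; idom=L1
  L9: preds {L2,L6,L7,L8}: {L0,L1,L2} ∩ {L0,L1,L6} ∩ {L0,L1,L6,L7} ∩ {L0,L1,L8} = {L0,L1}; idom=L1

Frontier:
  L1←L0: walk · to L0
  L1←L2: walk L2→L1 to L0
  L6←L1: walk · to L1
  L6←L3: walk L3→L2 to L1
  L6←L4: walk L4 to L1
  L8←L4: walk L4 to L1
  L8←L5: walk L5→L4 to L1
  L8←L7: walk L7→L6 to L1
  L9←L2: walk L2 to L1
  L9←L6: walk L6 to L1
  L9←L7: walk L7→L6 to L1
  L9←L8: walk L8 to L1
  L0 → ∅
  L1 → {L1}
  L2 → {L1,L6,L9}
  L3 → {L6}
  L4 → {L6,L8}
  L5 → {L8}
  L6 → {L8,L9}
  L7 → {L8,L9}
  L8 → {L9}
  L9 → ∅

φ for z: defs {L0,L2,L4,L7}
  DF⁺ = {L1,L6,L8,L9}

Answer: ["L1", "L6", "L8", "L9"]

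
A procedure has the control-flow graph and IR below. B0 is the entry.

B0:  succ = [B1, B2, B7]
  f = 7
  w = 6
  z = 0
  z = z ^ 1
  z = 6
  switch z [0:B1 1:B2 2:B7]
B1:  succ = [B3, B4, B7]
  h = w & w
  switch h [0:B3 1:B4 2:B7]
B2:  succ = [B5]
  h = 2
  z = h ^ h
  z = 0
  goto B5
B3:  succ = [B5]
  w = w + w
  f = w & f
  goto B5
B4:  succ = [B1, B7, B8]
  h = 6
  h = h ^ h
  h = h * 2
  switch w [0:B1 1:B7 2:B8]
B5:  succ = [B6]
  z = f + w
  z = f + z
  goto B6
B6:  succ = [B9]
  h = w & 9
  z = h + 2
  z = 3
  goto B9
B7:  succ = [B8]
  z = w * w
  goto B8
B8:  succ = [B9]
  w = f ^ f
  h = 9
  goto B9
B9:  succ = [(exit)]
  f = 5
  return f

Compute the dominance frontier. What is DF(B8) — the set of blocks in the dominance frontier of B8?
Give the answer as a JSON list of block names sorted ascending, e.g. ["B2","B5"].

Answer: ["B9"]

Working:
idom tree: B1←B0 B2←B0 B3←B1 B4←B1 B5←B0 B6←B5 B7←B0 B8←B0 B9←B0
Dom at joins:
  B1: preds {B0,B4}: {B0} ∩ {B0,B1,B4} = {B0}; idom=B0
  B5: preds {B2,B3}: {B0,B2} ∩ {B0,B1,B3} = {B0}; idom=B0
  B7: preds {B0,B1,B4}: {B0} ∩ {B0,B1} ∩ {B0,B1,B4} = {B0}; idom=B0
  B8: preds {B4,B7}: {B0,B1,B4} ∩ {B0,B7} = {B0}; idom=B0
  B9: preds {B6,B8}: {B0,B5,B6} ∩ {B0,B8} = {B0}; idom=B0

Frontier:
  B1←B0: walk · to B0
  B1←B4: walk B4→B1 to B0
  B5←B2: walk B2 to B0
  B5←B3: walk B3→B1 to B0
  B7←B0: walk · to B0
  B7←B1: walk B1 to B0
  B7←B4: walk B4→B1 to B0
  B8←B4: walk B4→B1 to B0
  B8←B7: walk B7 to B0
  B9←B6: walk B6→B5 to B0
  B9←B8: walk B8 to B0
  B0 → ∅
  B1 → {B1,B5,B7,B8}
  B2 → {B5}
  B3 → {B5}
  B4 → {B1,B7,B8}
  B5 → {B9}
  B6 → {B9}
  B7 → {B8}
  B8 → {B9}
  B9 → ∅

DF(B8) = ["B9"]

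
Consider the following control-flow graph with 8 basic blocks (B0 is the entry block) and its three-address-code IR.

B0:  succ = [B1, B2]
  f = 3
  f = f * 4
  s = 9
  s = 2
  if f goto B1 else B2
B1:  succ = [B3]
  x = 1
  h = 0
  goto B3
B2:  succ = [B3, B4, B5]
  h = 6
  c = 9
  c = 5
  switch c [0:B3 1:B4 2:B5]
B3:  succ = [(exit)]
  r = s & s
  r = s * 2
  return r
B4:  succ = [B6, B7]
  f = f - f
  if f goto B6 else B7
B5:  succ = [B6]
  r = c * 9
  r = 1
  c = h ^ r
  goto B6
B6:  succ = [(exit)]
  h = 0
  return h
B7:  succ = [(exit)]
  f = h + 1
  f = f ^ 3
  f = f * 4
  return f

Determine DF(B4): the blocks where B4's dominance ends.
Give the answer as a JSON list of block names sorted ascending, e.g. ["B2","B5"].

idom tree: B1←B0 B2←B0 B3←B0 B4←B2 B5←B2 B6←B2 B7←B4
Join-block Dom:
  B3: preds {B1,B2}: {B0,B1} ∩ {B0,B2} = {B0}; idom=B0
  B6: preds {B4,B5}: {B0,B2,B4} ∩ {B0,B2,B5} = {B0,B2}; idom=B2

Frontier:
  join B3 pred B1: B1 stop@B0
  join B3 pred B2: B2 stop@B0
  join B6 pred B4: B4 stop@B2
  join B6 pred B5: B5 stop@B2
  DF(B0)=∅
  DF(B1)={B3}
  DF(B2)={B3}
  DF(B3)=∅
  DF(B4)={B6}
  DF(B5)={B6}
  DF(B6)=∅
  DF(B7)=∅

DF(B4) = ["B6"]

Answer: ["B6"]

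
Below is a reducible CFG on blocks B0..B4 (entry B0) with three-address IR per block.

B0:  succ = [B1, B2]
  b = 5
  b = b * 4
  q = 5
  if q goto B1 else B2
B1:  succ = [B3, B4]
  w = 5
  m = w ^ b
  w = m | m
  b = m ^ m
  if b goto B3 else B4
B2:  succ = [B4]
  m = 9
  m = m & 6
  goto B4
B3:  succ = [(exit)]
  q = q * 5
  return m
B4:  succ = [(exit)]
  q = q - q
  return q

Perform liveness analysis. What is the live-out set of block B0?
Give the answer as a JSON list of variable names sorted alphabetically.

Block summaries:
  B0: def={b,q} ue=∅
  B1: def={b,m,w} ue={b}
  B2: def={m} ue=∅
  B3: def={q} ue={m,q}
  B4: def={q} ue={q}

Liveness:
  live B0: ∅→{b,q}
  live B1: {b,q}→{m,q}
  live B2: {q}→{q}
  live B3: {m,q}→∅
  live B4: {q}→∅

live-out(B0) = ["b", "q"]

Answer: ["b", "q"]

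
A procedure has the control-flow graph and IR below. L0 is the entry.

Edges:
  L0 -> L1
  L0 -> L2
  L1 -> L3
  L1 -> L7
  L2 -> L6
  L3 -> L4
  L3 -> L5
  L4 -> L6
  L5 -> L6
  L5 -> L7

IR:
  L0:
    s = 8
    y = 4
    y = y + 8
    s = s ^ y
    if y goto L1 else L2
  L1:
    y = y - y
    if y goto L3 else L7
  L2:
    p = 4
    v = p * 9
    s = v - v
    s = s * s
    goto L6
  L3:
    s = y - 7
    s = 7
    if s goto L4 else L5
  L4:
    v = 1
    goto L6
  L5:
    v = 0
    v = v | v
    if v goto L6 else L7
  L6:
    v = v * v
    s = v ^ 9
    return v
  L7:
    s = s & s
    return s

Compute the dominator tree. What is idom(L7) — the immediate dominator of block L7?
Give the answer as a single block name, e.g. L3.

Answer: L1

Working:
idom tree: L1←L0 L2←L0 L3←L1 L4←L3 L5←L3 L6←L0 L7←L1
Dom at joins:
  L6: preds {L2,L4,L5}: {L0,L2} ∩ {L0,L1,L3,L4} ∩ {L0,L1,L3,L5} = {L0}; idom=L0
  L7: preds {L1,L5}: {L0,L1} ∩ {L0,L1,L3,L5} = {L0,L1}; idom=L1

idom(L7) = L1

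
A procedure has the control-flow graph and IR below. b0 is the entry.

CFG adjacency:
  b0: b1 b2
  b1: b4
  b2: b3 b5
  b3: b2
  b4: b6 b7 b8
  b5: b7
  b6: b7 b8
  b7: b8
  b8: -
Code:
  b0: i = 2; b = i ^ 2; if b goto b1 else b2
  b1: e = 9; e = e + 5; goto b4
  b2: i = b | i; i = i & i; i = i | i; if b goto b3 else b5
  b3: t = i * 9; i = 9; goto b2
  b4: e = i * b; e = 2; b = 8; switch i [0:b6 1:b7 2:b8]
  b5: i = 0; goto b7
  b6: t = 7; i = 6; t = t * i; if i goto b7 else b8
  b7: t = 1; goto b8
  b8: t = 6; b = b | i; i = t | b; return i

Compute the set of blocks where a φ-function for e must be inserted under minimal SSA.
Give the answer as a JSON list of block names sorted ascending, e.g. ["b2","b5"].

Answer: ["b7", "b8"]

Working:
idom tree: b1←b0 b2←b0 b3←b2 b4←b1 b5←b2 b6←b4 b7←b0 b8←b0
Dom∩ at merges:
  b2: preds {b0,b3}: {b0} ∩ {b0,b2,b3} = {b0}; idom=b0
  b7: preds {b4,b5,b6}: {b0,b1,b4} ∩ {b0,b2,b5} ∩ {b0,b1,b4,b6} = {b0}; idom=b0
  b8: preds {b4,b6,b7}: {b0,b1,b4} ∩ {b0,b1,b4,b6} ∩ {b0,b7} = {b0}; idom=b0

DF walk-up:
  join b2 pred b0: · stop@b0
  join b2 pred b3: b3→b2 stop@b0
  join b7 pred b4: b4→b1 stop@b0
  join b7 pred b5: b5→b2 stop@b0
  join b7 pred b6: b6→b4→b1 stop@b0
  join b8 pred b4: b4→b1 stop@b0
  join b8 pred b6: b6→b4→b1 stop@b0
  join b8 pred b7: b7 stop@b0
  b0 → ∅
  b1 → {b7,b8}
  b2 → {b2,b7}
  b3 → {b2}
  b4 → {b7,b8}
  b5 → {b7}
  b6 → {b7,b8}
  b7 → {b8}
  b8 → ∅

φ for e: defs {b1,b4}
  DF⁺ = {b7,b8}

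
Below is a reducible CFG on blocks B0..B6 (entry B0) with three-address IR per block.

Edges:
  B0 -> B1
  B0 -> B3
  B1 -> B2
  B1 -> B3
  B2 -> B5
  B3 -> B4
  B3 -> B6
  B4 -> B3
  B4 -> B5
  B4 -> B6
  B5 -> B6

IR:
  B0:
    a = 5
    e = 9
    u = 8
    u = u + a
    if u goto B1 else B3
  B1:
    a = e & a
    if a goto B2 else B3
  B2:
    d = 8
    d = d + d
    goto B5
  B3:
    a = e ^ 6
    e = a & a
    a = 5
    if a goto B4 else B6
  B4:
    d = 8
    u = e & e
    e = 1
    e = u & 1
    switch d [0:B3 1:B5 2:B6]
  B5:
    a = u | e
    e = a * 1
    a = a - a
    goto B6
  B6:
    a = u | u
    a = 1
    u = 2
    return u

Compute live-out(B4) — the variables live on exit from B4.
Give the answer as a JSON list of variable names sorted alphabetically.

def/use:
  B0: {a,e,u} / ∅
  B1: {a} / {a,e}
  B2: {d} / ∅
  B3: {a,e} / {e}
  B4: {d,e,u} / {e}
  B5: {a,e} / {e,u}
  B6: {a,u} / {u}

Backward fixpoint:
  live B0: ∅→{a,e,u}
  live B1: {a,e,u}→{e,u}
  live B2: {e,u}→{e,u}
  live B3: {e,u}→{e,u}
  live B4: {e}→{e,u}
  live B5: {e,u}→{u}
  live B6: {u}→∅

live-out(B4) = ["e", "u"]

Answer: ["e", "u"]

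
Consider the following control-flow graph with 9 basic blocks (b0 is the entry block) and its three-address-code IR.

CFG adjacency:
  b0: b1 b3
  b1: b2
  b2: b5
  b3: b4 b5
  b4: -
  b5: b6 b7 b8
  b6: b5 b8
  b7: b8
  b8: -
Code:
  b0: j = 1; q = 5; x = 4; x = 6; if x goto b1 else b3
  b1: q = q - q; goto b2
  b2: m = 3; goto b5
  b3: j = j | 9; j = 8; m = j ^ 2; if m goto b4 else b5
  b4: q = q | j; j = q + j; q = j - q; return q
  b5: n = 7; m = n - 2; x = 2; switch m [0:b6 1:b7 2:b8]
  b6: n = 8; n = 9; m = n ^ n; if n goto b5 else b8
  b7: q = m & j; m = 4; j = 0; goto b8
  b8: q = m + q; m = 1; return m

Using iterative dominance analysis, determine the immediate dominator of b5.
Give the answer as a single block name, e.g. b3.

idom tree: b1←b0 b2←b1 b3←b0 b4←b3 b5←b0 b6←b5 b7←b5 b8←b5
Dom∩ at merges:
  b5: preds {b2,b3,b6}: {b0,b1,b2} ∩ {b0,b3} ∩ {b0,b5,b6} = {b0}; idom=b0
  b8: preds {b5,b6,b7}: {b0,b5} ∩ {b0,b5,b6} ∩ {b0,b5,b7} = {b0,b5}; idom=b5

idom(b5) = b0

Answer: b0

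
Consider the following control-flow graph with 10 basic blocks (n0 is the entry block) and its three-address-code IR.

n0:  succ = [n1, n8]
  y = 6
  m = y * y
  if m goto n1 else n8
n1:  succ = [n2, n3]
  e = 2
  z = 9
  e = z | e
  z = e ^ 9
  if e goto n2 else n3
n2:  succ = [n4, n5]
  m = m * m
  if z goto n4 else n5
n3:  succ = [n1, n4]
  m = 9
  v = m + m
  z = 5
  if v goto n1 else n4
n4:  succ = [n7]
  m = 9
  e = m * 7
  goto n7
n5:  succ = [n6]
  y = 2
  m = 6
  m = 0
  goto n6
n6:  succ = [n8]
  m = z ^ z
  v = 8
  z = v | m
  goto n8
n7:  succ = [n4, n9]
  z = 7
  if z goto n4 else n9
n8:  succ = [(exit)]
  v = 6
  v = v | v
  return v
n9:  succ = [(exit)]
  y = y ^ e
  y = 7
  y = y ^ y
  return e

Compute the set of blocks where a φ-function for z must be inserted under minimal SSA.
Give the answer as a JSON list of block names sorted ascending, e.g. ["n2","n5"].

Answer: ["n1", "n4", "n8"]

Analysis:
idom tree: n1←n0 n2←n1 n3←n1 n4←n1 n5←n2 n6←n5 n7←n4 n8←n0 n9←n7
Dom∩ at merges:
  n1: preds {n0,n3}: {n0} ∩ {n0,n1,n3} = {n0}; idom=n0
  n4: preds {n2,n3,n7}: {n0,n1,n2} ∩ {n0,n1,n3} ∩ {n0,n1,n4,n7} = {n0,n1}; idom=n1
  n8: preds {n0,n6}: {n0} ∩ {n0,n1,n2,n5,n6} = {n0}; idom=n0

DF derivation:
  join n1 pred n0: · stop@n0
  join n1 pred n3: n3→n1 stop@n0
  join n4 pred n2: n2 stop@n1
  join n4 pred n3: n3 stop@n1
  join n4 pred n7: n7→n4 stop@n1
  join n8 pred n0: · stop@n0
  join n8 pred n6: n6→n5→n2→n1 stop@n0
  DF(n0)=∅
  DF(n1)={n1,n8}
  DF(n2)={n4,n8}
  DF(n3)={n1,n4}
  DF(n4)={n4}
  DF(n5)={n8}
  DF(n6)={n8}
  DF(n7)={n4}
  DF(n8)=∅
  DF(n9)=∅

φ for z: defs {n1,n3,n6,n7}
  DF⁺ = {n1,n4,n8}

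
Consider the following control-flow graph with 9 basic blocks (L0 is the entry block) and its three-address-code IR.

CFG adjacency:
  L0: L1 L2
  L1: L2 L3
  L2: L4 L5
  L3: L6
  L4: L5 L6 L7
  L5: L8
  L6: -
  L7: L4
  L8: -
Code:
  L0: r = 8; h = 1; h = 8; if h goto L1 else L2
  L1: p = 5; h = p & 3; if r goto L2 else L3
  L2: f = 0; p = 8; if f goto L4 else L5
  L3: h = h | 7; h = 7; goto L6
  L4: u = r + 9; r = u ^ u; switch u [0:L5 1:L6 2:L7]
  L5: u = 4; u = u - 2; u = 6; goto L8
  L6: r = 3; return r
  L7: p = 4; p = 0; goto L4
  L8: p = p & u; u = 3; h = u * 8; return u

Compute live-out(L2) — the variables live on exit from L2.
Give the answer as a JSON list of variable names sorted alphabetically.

Per-block:
  L0: def={h,r} ue=∅
  L1: def={h,p} ue={r}
  L2: def={f,p} ue=∅
  L3: def={h} ue={h}
  L4: def={r,u} ue={r}
  L5: def={u} ue=∅
  L6: def={r} ue=∅
  L7: def={p} ue=∅
  L8: def={h,p,u} ue={p,u}

Live sets:
  live L0: ∅→{r}
  live L1: {r}→{h,r}
  live L2: {r}→{p,r}
  live L3: {h}→∅
  live L4: {p,r}→{p,r}
  live L5: {p}→{p,u}
  live L6: ∅→∅
  live L7: {r}→{p,r}
  live L8: {p,u}→∅

live-out(L2) = ["p", "r"]

Answer: ["p", "r"]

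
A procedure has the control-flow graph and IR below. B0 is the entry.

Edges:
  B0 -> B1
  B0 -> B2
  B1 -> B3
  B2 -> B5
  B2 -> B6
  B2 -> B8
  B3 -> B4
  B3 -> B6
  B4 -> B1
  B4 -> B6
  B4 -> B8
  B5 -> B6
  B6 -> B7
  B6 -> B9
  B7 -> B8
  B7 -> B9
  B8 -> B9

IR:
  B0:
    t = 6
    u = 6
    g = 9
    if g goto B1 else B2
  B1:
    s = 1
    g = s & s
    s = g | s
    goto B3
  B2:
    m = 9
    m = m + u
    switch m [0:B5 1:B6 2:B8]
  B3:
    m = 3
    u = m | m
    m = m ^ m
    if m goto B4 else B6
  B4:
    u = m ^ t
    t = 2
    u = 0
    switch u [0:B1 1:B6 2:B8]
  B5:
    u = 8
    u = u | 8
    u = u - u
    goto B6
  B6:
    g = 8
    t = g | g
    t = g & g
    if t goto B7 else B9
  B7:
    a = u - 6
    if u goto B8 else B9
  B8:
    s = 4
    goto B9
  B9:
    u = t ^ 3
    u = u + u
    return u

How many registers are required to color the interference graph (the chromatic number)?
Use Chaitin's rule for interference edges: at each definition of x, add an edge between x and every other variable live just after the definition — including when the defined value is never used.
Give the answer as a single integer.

def/use:
  B0: def={g,t,u} ue=∅
  B1: def={g,s} ue=∅
  B2: def={m} ue={u}
  B3: def={m,u} ue=∅
  B4: def={t,u} ue={m,t}
  B5: def={u} ue=∅
  B6: def={g,t} ue=∅
  B7: def={a} ue={u}
  B8: def={s} ue=∅
  B9: def={u} ue={t}

Liveness:
  B0: in=∅ out={t,u}
  B1: in={t} out={t}
  B2: in={t,u} out={t,u}
  B3: in={t} out={m,t,u}
  B4: in={m,t} out={t,u}
  B5: in=∅ out={u}
  B6: in={u} out={t,u}
  B7: in={t,u} out={t}
  B8: in={t} out={t}
  B9: in={t} out=∅

Conflict graph:
  a↔{t,u}
  g↔{s,t,u}
  m↔{t,u}
  s↔{g,t}
  t↔{a,g,m,s,u}
  u↔{a,g,m,t}

Registers:
  clique {a,t,u} ⇒ need ≥ 3
  3-colouring: r0={t}  r1={s,u}  r2={a,g,m}
  χ = 3

Answer: 3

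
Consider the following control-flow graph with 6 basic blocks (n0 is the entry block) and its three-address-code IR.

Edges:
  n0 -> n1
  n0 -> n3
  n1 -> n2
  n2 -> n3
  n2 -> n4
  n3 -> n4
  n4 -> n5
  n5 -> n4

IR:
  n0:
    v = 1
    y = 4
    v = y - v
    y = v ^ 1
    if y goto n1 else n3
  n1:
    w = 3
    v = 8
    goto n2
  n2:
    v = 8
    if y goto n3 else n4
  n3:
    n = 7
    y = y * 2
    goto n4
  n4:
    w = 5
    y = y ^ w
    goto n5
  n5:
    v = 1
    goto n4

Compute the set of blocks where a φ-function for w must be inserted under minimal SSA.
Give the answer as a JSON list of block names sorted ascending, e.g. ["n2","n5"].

Answer: ["n3", "n4"]

Derivation:
idom tree: n1←n0 n2←n1 n3←n0 n4←n0 n5←n4
Join-block Dom:
  n3: preds {n0,n2}: {n0} ∩ {n0,n1,n2} = {n0}; idom=n0
  n4: preds {n2,n3,n5}: {n0,n1,n2} ∩ {n0,n3} ∩ {n0,n4,n5} = {n0}; idom=n0

Frontier:
  join n3 pred n0: · stop@n0
  join n3 pred n2: n2→n1 stop@n0
  join n4 pred n2: n2→n1 stop@n0
  join n4 pred n3: n3 stop@n0
  join n4 pred n5: n5→n4 stop@n0
  n0: DF=∅
  n1: DF={n3,n4}
  n2: DF={n3,n4}
  n3: DF={n4}
  n4: DF={n4}
  n5: DF={n4}

φ for w: defs {n1,n4}
  DF⁺ = {n3,n4}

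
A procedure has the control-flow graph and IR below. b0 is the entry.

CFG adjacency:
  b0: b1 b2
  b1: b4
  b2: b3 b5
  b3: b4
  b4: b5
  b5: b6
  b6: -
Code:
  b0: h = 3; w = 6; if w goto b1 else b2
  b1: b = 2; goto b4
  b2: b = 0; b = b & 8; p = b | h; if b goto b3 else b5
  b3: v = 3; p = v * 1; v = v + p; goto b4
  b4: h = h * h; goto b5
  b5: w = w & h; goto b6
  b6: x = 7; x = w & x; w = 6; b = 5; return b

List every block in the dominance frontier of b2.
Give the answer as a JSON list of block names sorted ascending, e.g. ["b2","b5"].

idom tree: b1←b0 b2←b0 b3←b2 b4←b0 b5←b0 b6←b5
Dom at joins:
  b4: preds {b1,b3}: {b0,b1} ∩ {b0,b2,b3} = {b0}; idom=b0
  b5: preds {b2,b4}: {b0,b2} ∩ {b0,b4} = {b0}; idom=b0

DF walk-up:
  b4←b1: walk b1 to b0
  b4←b3: walk b3→b2 to b0
  b5←b2: walk b2 to b0
  b5←b4: walk b4 to b0
  b0: DF=∅
  b1: DF={b4}
  b2: DF={b4,b5}
  b3: DF={b4}
  b4: DF={b5}
  b5: DF=∅
  b6: DF=∅

DF(b2) = ["b4", "b5"]

Answer: ["b4", "b5"]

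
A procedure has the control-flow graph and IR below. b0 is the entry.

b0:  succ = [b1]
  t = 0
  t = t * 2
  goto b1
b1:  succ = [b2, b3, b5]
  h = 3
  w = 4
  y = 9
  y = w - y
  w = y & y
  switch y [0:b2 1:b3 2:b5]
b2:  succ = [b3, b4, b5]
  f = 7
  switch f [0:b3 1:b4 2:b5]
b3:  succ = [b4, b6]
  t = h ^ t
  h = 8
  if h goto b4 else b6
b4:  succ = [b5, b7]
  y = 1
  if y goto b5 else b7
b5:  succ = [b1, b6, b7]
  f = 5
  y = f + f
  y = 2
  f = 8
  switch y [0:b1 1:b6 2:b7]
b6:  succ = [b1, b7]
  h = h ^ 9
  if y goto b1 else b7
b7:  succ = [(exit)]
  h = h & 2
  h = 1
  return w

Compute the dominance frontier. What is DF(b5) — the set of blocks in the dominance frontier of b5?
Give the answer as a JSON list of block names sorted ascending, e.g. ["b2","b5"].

idom tree: b1←b0 b2←b1 b3←b1 b4←b1 b5←b1 b6←b1 b7←b1
Dom∩ at merges:
  b1: preds {b0,b5,b6}: {b0} ∩ {b0,b1,b5} ∩ {b0,b1,b6} = {b0}; idom=b0
  b3: preds {b1,b2}: {b0,b1} ∩ {b0,b1,b2} = {b0,b1}; idom=b1
  b4: preds {b2,b3}: {b0,b1,b2} ∩ {b0,b1,b3} = {b0,b1}; idom=b1
  b5: preds {b1,b2,b4}: {b0,b1} ∩ {b0,b1,b2} ∩ {b0,b1,b4} = {b0,b1}; idom=b1
  b6: preds {b3,b5}: {b0,b1,b3} ∩ {b0,b1,b5} = {b0,b1}; idom=b1
  b7: preds {b4,b5,b6}: {b0,b1,b4} ∩ {b0,b1,b5} ∩ {b0,b1,b6} = {b0,b1}; idom=b1

DF derivation:
  join b1 pred b0: · stop@b0
  join b1 pred b5: b5→b1 stop@b0
  join b1 pred b6: b6→b1 stop@b0
  join b3 pred b1: · stop@b1
  join b3 pred b2: b2 stop@b1
  join b4 pred b2: b2 stop@b1
  join b4 pred b3: b3 stop@b1
  join b5 pred b1: · stop@b1
  join b5 pred b2: b2 stop@b1
  join b5 pred b4: b4 stop@b1
  join b6 pred b3: b3 stop@b1
  join b6 pred b5: b5 stop@b1
  join b7 pred b4: b4 stop@b1
  join b7 pred b5: b5 stop@b1
  join b7 pred b6: b6 stop@b1
  DF(b0)=∅
  DF(b1)={b1}
  DF(b2)={b3,b4,b5}
  DF(b3)={b4,b6}
  DF(b4)={b5,b7}
  DF(b5)={b1,b6,b7}
  DF(b6)={b1,b7}
  DF(b7)=∅

DF(b5) = ["b1", "b6", "b7"]

Answer: ["b1", "b6", "b7"]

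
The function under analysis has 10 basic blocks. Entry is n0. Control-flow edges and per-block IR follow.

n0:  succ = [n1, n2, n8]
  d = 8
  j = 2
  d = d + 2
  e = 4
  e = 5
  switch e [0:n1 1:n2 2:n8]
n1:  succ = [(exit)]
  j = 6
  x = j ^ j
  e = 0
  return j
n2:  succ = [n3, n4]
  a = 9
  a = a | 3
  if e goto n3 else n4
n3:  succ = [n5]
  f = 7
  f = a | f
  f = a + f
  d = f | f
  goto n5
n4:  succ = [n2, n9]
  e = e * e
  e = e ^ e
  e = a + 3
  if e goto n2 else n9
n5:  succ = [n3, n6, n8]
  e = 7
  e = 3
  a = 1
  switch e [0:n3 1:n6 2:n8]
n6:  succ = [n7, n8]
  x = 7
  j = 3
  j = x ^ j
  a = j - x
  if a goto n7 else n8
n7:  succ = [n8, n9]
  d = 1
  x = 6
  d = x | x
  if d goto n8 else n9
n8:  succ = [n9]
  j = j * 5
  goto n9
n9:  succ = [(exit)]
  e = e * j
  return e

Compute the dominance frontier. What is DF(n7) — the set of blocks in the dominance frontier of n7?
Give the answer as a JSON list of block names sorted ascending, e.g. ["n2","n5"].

idom tree: n1←n0 n2←n0 n3←n2 n4←n2 n5←n3 n6←n5 n7←n6 n8←n0 n9←n0
Dom at joins:
  n2: preds {n0,n4}: {n0} ∩ {n0,n2,n4} = {n0}; idom=n0
  n3: preds {n2,n5}: {n0,n2} ∩ {n0,n2,n3,n5} = {n0,n2}; idom=n2
  n8: preds {n0,n5,n6,n7}: {n0} ∩ {n0,n2,n3,n5} ∩ {n0,n2,n3,n5,n6} ∩ {n0,n2,n3,n5,n6,n7} = {n0}; idom=n0
  n9: preds {n4,n7,n8}: {n0,n2,n4} ∩ {n0,n2,n3,n5,n6,n7} ∩ {n0,n8} = {n0}; idom=n0

DF derivation:
  join n2 pred n0: · stop@n0
  join n2 pred n4: n4→n2 stop@n0
  join n3 pred n2: · stop@n2
  join n3 pred n5: n5→n3 stop@n2
  join n8 pred n0: · stop@n0
  join n8 pred n5: n5→n3→n2 stop@n0
  join n8 pred n6: n6→n5→n3→n2 stop@n0
  join n8 pred n7: n7→n6→n5→n3→n2 stop@n0
  join n9 pred n4: n4→n2 stop@n0
  join n9 pred n7: n7→n6→n5→n3→n2 stop@n0
  join n9 pred n8: n8 stop@n0
  n0 → ∅
  n1 → ∅
  n2 → {n2,n8,n9}
  n3 → {n3,n8,n9}
  n4 → {n2,n9}
  n5 → {n3,n8,n9}
  n6 → {n8,n9}
  n7 → {n8,n9}
  n8 → {n9}
  n9 → ∅

DF(n7) = ["n8", "n9"]

Answer: ["n8", "n9"]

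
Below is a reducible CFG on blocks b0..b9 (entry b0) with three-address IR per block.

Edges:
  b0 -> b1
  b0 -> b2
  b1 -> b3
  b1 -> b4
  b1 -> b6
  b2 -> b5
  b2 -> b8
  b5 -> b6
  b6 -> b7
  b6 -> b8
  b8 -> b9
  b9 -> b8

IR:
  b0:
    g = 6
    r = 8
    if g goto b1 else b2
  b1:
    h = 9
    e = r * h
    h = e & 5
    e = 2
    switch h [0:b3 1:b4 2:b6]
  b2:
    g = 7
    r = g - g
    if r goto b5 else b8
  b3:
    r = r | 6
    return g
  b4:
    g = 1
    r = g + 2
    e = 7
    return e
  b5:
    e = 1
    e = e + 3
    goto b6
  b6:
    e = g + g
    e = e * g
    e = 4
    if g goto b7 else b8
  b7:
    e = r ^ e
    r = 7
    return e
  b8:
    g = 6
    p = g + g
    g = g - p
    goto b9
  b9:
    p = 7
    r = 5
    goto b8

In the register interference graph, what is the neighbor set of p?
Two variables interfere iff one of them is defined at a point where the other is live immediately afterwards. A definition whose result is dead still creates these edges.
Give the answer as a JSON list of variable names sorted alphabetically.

Block summaries:
  b0 def {g,r} use ∅
  b1 def {e,h} use {r}
  b2 def {g,r} use ∅
  b3 def {r} use {g,r}
  b4 def {e,g,r} use ∅
  b5 def {e} use ∅
  b6 def {e} use {g}
  b7 def {e,r} use {e,r}
  b8 def {g,p} use ∅
  b9 def {p,r} use ∅

Backward fixpoint:
  b0: in=∅ out={g,r}
  b1: in={g,r} out={g,r}
  b2: in=∅ out={g,r}
  b3: in={g,r} out=∅
  b4: in=∅ out=∅
  b5: in={g,r} out={g,r}
  b6: in={g,r} out={e,r}
  b7: in={e,r} out=∅
  b8: in=∅ out=∅
  b9: in=∅ out=∅

Conflict graph:
  e: {g,h,r}
  g: {e,h,p,r}
  h: {e,g,r}
  p: {g}
  r: {e,g,h}

N(p) = ["g"]

Answer: ["g"]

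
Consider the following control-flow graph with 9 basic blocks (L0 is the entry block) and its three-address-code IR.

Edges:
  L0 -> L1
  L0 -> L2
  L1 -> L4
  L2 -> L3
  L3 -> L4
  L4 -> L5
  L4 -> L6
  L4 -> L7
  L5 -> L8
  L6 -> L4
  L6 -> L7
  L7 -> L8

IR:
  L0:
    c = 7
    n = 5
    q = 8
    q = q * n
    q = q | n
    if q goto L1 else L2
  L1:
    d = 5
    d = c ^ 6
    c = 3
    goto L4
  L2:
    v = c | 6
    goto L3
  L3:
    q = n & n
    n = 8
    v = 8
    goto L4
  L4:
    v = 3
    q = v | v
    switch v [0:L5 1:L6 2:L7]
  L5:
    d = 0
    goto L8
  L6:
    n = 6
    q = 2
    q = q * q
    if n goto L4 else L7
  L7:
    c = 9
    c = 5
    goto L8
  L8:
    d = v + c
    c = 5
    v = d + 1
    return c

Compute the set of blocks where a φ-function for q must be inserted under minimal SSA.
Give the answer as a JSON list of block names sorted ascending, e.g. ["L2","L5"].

idom tree: L1←L0 L2←L0 L3←L2 L4←L0 L5←L4 L6←L4 L7←L4 L8←L4
Dom∩ at merges:
  L4: preds {L1,L3,L6}: {L0,L1} ∩ {L0,L2,L3} ∩ {L0,L4,L6} = {L0}; idom=L0
  L7: preds {L4,L6}: {L0,L4} ∩ {L0,L4,L6} = {L0,L4}; idom=L4
  L8: preds {L5,L7}: {L0,L4,L5} ∩ {L0,L4,L7} = {L0,L4}; idom=L4

DF walk-up:
  join L4 pred L1: L1 stop@L0
  join L4 pred L3: L3→L2 stop@L0
  join L4 pred L6: L6→L4 stop@L0
  join L7 pred L4: · stop@L4
  join L7 pred L6: L6 stop@L4
  join L8 pred L5: L5 stop@L4
  join L8 pred L7: L7 stop@L4
  DF(L0)=∅
  DF(L1)={L4}
  DF(L2)={L4}
  DF(L3)={L4}
  DF(L4)={L4}
  DF(L5)={L8}
  DF(L6)={L4,L7}
  DF(L7)={L8}
  DF(L8)=∅

φ for q: defs {L0,L3,L4,L6}
  DF⁺ = {L4,L7,L8}

Answer: ["L4", "L7", "L8"]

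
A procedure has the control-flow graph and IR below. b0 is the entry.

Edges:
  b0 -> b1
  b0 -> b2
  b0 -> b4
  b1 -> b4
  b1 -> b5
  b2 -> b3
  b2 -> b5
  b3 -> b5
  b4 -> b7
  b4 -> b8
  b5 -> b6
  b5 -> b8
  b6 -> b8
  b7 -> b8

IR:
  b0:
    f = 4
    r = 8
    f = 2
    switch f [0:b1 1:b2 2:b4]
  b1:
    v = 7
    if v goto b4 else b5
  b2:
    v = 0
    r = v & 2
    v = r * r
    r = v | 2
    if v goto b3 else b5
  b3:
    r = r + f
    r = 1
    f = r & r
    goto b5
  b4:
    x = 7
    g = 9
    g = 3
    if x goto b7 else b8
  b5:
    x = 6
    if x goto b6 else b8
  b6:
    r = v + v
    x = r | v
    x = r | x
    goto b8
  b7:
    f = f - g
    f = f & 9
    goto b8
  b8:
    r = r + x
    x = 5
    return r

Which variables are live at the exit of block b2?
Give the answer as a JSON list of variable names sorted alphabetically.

Answer: ["f", "r", "v"]

Derivation:
Per-block:
  b0: def={f,r} ue=∅
  b1: def={v} ue=∅
  b2: def={r,v} ue=∅
  b3: def={f,r} ue={f,r}
  b4: def={g,x} ue=∅
  b5: def={x} ue=∅
  b6: def={r,x} ue={v}
  b7: def={f} ue={f,g}
  b8: def={r,x} ue={r,x}

Liveness:
  b0 li=∅ lo={f,r}
  b1 li={f,r} lo={f,r,v}
  b2 li={f} lo={f,r,v}
  b3 li={f,r,v} lo={r,v}
  b4 li={f,r} lo={f,g,r,x}
  b5 li={r,v} lo={r,v,x}
  b6 li={v} lo={r,x}
  b7 li={f,g,r,x} lo={r,x}
  b8 li={r,x} lo=∅

live-out(b2) = ["f", "r", "v"]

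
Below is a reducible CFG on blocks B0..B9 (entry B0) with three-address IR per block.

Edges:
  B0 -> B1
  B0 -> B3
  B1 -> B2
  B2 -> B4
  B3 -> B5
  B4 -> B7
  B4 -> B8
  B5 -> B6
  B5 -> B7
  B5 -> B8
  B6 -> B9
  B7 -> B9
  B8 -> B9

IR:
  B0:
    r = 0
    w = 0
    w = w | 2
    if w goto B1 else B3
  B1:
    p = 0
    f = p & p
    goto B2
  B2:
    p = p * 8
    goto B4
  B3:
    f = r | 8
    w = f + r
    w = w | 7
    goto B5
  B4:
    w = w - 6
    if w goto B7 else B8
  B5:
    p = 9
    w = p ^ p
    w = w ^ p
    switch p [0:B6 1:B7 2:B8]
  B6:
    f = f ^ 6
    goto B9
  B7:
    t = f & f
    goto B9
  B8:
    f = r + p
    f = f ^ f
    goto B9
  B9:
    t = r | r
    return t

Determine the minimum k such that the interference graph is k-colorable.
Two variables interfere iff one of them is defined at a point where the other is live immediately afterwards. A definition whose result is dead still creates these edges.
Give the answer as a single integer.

def/use:
  B0 def {r,w} use ∅
  B1 def {f,p} use ∅
  B2 def {p} use {p}
  B3 def {f,w} use {r}
  B4 def {w} use {w}
  B5 def {p,w} use ∅
  B6 def {f} use {f}
  B7 def {t} use {f}
  B8 def {f} use {p,r}
  B9 def {t} use {r}

Live sets:
  B0 li=∅ lo={r,w}
  B1 li={r,w} lo={f,p,r,w}
  B2 li={f,p,r,w} lo={f,p,r,w}
  B3 li={r} lo={f,r}
  B4 li={f,p,r,w} lo={f,p,r}
  B5 li={f,r} lo={f,p,r}
  B6 li={f,r} lo={r}
  B7 li={f,r} lo={r}
  B8 li={p,r} lo={r}
  B9 li={r} lo=∅

Interfere edges:
  f↔{p,r,w}
  p↔{f,r,w}
  r↔{f,p,t,w}
  t↔{r}
  w↔{f,p,r}

Registers:
  lower bound: {f,p,r,w} mutually conflict ⇒ χ ≥ 4
  4-colouring: c0={r}  c1={f,t}  c2={p}  c3={w}
  χ = 4

Answer: 4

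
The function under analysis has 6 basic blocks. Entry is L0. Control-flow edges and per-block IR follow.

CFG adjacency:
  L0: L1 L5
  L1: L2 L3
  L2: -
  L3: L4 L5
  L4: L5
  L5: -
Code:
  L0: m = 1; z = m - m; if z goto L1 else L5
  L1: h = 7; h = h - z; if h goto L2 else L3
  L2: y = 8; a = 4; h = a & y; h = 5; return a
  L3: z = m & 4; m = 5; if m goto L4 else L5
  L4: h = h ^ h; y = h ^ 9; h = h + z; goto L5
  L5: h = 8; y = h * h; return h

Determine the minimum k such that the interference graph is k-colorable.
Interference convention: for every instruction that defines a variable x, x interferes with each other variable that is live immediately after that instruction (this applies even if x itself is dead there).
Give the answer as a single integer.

Answer: 3

Derivation:
def/use:
  L0: def={m,z} ue=∅
  L1: def={h} ue={z}
  L2: def={a,h,y} ue=∅
  L3: def={m,z} ue={m}
  L4: def={h,y} ue={h,z}
  L5: def={h,y} ue=∅

Backward fixpoint:
  L0: in=∅ out={m,z}
  L1: in={m,z} out={h,m}
  L2: in=∅ out=∅
  L3: in={h,m} out={h,z}
  L4: in={h,z} out=∅
  L5: in=∅ out=∅

Interference:
  a: {h,y}
  h: {a,m,y,z}
  m: {h,z}
  y: {a,h,z}
  z: {h,m,y}

Chromatic number:
  lower bound: {a,h,y} mutually conflict ⇒ χ ≥ 3
  assign a→c2 h→c0 m→c1 y→c1 z→c2 — no edge inside a register ⇒ χ ≤ 3
  χ = 3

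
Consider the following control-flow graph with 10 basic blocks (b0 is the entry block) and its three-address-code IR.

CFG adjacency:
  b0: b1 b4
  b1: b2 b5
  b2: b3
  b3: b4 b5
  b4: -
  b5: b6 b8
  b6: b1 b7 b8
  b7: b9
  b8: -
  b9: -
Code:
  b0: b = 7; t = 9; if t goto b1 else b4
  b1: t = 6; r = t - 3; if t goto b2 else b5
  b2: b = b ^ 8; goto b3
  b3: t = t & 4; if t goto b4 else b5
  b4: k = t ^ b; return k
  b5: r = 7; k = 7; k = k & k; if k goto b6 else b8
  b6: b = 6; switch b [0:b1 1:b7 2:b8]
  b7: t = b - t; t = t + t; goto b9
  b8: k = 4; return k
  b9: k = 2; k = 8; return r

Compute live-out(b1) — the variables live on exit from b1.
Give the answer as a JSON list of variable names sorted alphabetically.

Answer: ["b", "t"]

Analysis:
Per-block:
  b0: def={b,t} ue=∅
  b1: def={r,t} ue=∅
  b2: def={b} ue={b}
  b3: def={t} ue={t}
  b4: def={k} ue={b,t}
  b5: def={k,r} ue=∅
  b6: def={b} ue=∅
  b7: def={t} ue={b,t}
  b8: def={k} ue=∅
  b9: def={k} ue={r}

Liveness:
  b0: in=∅ out={b,t}
  b1: in={b} out={b,t}
  b2: in={b,t} out={b,t}
  b3: in={b,t} out={b,t}
  b4: in={b,t} out=∅
  b5: in={t} out={r,t}
  b6: in={r,t} out={b,r,t}
  b7: in={b,r,t} out={r}
  b8: in=∅ out=∅
  b9: in={r} out=∅

live-out(b1) = ["b", "t"]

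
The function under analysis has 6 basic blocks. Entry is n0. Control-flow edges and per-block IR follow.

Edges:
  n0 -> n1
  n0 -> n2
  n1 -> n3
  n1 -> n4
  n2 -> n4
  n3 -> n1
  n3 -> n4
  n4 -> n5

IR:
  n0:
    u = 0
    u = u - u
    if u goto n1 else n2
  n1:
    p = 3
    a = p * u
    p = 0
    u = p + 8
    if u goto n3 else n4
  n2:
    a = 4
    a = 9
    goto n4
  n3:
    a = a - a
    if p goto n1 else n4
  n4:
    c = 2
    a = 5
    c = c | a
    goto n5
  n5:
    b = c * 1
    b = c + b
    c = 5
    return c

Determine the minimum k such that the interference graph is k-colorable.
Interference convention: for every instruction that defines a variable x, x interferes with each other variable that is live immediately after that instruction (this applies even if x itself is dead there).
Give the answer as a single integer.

Answer: 3

Analysis:
def/use:
  n0: def={u} ue=∅
  n1: def={a,p,u} ue={u}
  n2: def={a} ue=∅
  n3: def={a} ue={a,p}
  n4: def={a,c} ue=∅
  n5: def={b,c} ue={c}

Backward fixpoint:
  live n0: ∅→{u}
  live n1: {u}→{a,p,u}
  live n2: ∅→∅
  live n3: {a,p,u}→{u}
  live n4: ∅→{c}
  live n5: {c}→∅

Interfere edges:
  a↔{c,p,u}
  b↔{c}
  c↔{a,b}
  p↔{a,u}
  u↔{a,p}

Colouring:
  {a,p,u} pairwise interfere (3-clique) ⇒ χ ≥ 3
  3-colouring: c0={a,b}  c1={c,p}  c2={u}
  χ = 3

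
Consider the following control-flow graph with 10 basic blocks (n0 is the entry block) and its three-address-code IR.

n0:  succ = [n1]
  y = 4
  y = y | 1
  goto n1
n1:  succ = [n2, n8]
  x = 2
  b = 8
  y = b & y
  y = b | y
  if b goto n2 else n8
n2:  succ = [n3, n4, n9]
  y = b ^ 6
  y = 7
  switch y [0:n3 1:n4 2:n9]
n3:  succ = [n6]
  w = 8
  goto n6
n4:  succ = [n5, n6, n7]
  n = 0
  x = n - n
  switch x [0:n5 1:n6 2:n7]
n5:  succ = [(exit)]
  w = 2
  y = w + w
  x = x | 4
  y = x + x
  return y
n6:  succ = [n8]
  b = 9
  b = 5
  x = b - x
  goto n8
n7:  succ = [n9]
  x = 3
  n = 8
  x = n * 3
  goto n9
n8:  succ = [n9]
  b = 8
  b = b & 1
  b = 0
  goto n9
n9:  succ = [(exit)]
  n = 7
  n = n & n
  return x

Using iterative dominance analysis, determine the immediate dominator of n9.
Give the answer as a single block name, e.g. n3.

Answer: n1

Working:
idom tree: n1←n0 n2←n1 n3←n2 n4←n2 n5←n4 n6←n2 n7←n4 n8←n1 n9←n1
Dom∩ at merges:
  n6: preds {n3,n4}: {n0,n1,n2,n3} ∩ {n0,n1,n2,n4} = {n0,n1,n2}; idom=n2
  n8: preds {n1,n6}: {n0,n1} ∩ {n0,n1,n2,n6} = {n0,n1}; idom=n1
  n9: preds {n2,n7,n8}: {n0,n1,n2} ∩ {n0,n1,n2,n4,n7} ∩ {n0,n1,n8} = {n0,n1}; idom=n1

idom(n9) = n1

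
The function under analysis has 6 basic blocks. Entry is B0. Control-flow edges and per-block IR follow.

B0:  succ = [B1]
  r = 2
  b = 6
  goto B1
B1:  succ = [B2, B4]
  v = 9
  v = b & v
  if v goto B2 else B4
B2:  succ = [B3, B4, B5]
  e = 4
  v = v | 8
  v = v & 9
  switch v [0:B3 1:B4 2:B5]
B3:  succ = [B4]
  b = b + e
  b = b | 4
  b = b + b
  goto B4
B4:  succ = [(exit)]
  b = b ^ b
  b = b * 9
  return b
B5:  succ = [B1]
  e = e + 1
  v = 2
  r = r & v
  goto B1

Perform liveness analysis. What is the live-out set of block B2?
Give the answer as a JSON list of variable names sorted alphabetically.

Answer: ["b", "e", "r"]

Derivation:
Block summaries:
  B0: {b,r} / ∅
  B1: {v} / {b}
  B2: {e,v} / {v}
  B3: {b} / {b,e}
  B4: {b} / {b}
  B5: {e,r,v} / {e,r}

Liveness:
  B0: in=∅ out={b,r}
  B1: in={b,r} out={b,r,v}
  B2: in={b,r,v} out={b,e,r}
  B3: in={b,e} out={b}
  B4: in={b} out=∅
  B5: in={b,e,r} out={b,r}

live-out(B2) = ["b", "e", "r"]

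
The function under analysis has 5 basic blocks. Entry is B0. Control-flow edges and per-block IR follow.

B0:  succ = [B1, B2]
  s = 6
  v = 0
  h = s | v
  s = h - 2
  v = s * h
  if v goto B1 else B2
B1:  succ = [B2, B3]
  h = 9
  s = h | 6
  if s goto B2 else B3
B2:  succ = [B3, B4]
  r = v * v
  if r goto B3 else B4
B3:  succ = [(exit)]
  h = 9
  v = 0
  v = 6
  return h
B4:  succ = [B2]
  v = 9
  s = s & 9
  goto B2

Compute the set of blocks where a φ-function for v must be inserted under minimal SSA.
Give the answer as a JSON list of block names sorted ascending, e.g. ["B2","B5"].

idom tree: B1←B0 B2←B0 B3←B0 B4←B2
Join-block Dom:
  B2: preds {B0,B1,B4}: {B0} ∩ {B0,B1} ∩ {B0,B2,B4} = {B0}; idom=B0
  B3: preds {B1,B2}: {B0,B1} ∩ {B0,B2} = {B0}; idom=B0

Frontier:
  B2←B0: walk · to B0
  B2←B1: walk B1 to B0
  B2←B4: walk B4→B2 to B0
  B3←B1: walk B1 to B0
  B3←B2: walk B2 to B0
  B0: DF=∅
  B1: DF={B2,B3}
  B2: DF={B2,B3}
  B3: DF=∅
  B4: DF={B2}

φ for v: defs {B0,B3,B4}
  DF⁺ = {B2,B3}

Answer: ["B2", "B3"]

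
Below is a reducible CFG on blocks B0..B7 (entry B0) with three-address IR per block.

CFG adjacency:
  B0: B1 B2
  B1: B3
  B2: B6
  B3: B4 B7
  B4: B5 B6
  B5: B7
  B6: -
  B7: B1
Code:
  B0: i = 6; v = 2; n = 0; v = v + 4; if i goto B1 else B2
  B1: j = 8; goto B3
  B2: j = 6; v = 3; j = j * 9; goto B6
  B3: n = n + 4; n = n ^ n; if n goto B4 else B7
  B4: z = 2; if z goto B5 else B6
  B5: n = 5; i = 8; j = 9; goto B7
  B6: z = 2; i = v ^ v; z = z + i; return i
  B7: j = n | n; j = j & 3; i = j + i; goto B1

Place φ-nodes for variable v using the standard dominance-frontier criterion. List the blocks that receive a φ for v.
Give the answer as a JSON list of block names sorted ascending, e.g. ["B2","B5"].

Answer: ["B6"]

Derivation:
idom tree: B1←B0 B2←B0 B3←B1 B4←B3 B5←B4 B6←B0 B7←B3
Dom∩ at merges:
  B1: preds {B0,B7}: {B0} ∩ {B0,B1,B3,B7} = {B0}; idom=B0
  B6: preds {B2,B4}: {B0,B2} ∩ {B0,B1,B3,B4} = {B0}; idom=B0
  B7: preds {B3,B5}: {B0,B1,B3} ∩ {B0,B1,B3,B4,B5} = {B0,B1,B3}; idom=B3

Frontier:
  B1←B0: walk · to B0
  B1←B7: walk B7→B3→B1 to B0
  B6←B2: walk B2 to B0
  B6←B4: walk B4→B3→B1 to B0
  B7←B3: walk · to B3
  B7←B5: walk B5→B4 to B3
  B0: DF=∅
  B1: DF={B1,B6}
  B2: DF={B6}
  B3: DF={B1,B6}
  B4: DF={B6,B7}
  B5: DF={B7}
  B6: DF=∅
  B7: DF={B1}

φ for v: defs {B0,B2}
  DF⁺ = {B6}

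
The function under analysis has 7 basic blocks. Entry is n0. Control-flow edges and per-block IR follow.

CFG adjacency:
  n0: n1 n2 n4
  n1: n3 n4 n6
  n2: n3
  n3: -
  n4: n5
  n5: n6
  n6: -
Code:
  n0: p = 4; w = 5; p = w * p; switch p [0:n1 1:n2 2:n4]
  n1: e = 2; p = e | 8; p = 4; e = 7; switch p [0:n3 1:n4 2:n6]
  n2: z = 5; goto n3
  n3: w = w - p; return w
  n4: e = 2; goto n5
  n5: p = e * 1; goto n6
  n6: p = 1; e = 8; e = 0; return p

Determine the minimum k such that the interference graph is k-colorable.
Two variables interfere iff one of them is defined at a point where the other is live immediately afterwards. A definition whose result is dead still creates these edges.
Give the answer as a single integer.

Block summaries:
  n0: def={p,w} ue=∅
  n1: def={e,p} ue=∅
  n2: def={z} ue=∅
  n3: def={w} ue={p,w}
  n4: def={e} ue=∅
  n5: def={p} ue={e}
  n6: def={e,p} ue=∅

Liveness:
  n0: in=∅ out={p,w}
  n1: in={w} out={p,w}
  n2: in={p,w} out={p,w}
  n3: in={p,w} out=∅
  n4: in=∅ out={e}
  n5: in={e} out=∅
  n6: in=∅ out=∅

Interfere edges:
  e: {p,w}
  p: {e,w,z}
  w: {e,p,z}
  z: {p,w}

Chromatic number:
  lower bound: {e,p,w} mutually conflict ⇒ χ ≥ 3
  assign e→R2 p→R0 w→R1 z→R2 — no edge inside a register ⇒ χ ≤ 3
  χ = 3

Answer: 3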